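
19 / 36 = 0.53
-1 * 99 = -99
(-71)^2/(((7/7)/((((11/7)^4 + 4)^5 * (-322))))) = -1942609335077288355167543750/11398895185373143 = -170420843729.66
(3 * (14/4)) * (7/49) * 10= 15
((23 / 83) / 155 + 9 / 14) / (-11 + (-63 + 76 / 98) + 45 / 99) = -8940239 / 1009207790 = -0.01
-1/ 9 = -0.11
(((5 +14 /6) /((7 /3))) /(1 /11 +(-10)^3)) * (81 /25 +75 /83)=-0.01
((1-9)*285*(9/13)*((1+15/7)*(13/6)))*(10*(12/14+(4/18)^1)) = -5684800/49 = -116016.33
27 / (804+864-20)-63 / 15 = -34473 / 8240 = -4.18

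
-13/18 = -0.72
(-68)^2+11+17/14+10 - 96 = 63703/14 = 4550.21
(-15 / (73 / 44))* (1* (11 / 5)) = -1452 / 73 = -19.89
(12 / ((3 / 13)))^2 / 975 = 208 / 75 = 2.77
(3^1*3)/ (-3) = -3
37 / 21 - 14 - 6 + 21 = 58 / 21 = 2.76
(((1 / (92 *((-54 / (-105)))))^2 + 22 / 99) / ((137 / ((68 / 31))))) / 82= 10380761 / 238757370336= 0.00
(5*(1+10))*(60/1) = 3300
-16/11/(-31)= 0.05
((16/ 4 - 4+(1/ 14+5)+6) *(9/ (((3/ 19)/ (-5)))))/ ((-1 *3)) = 14725/ 14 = 1051.79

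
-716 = -716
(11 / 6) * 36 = 66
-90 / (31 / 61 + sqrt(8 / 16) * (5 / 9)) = -27570780 / 62657 + 15070050 * sqrt(2) / 62657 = -99.89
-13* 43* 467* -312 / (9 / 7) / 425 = 190046584 / 1275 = 149056.14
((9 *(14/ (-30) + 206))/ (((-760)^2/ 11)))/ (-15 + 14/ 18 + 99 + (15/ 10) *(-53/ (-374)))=171226737/ 413095910000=0.00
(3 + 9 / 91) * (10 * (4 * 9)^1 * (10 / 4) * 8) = 2030400 / 91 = 22312.09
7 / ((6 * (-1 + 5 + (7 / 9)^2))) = 189 / 746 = 0.25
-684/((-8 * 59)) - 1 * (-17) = 2177/118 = 18.45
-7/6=-1.17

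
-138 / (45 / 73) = -3358 / 15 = -223.87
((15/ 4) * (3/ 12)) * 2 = 15/ 8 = 1.88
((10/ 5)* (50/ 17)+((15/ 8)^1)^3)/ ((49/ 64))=108575/ 6664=16.29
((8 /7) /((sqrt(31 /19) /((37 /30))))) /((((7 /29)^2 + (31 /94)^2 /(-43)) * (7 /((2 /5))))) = 94582735328 * sqrt(589) /2028918920175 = 1.13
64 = 64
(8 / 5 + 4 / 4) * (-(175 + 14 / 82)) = -455.44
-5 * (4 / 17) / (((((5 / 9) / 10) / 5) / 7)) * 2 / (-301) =3600 / 731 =4.92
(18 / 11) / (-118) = -9 / 649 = -0.01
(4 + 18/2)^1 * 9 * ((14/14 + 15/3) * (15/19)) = 10530/19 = 554.21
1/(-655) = -1/655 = -0.00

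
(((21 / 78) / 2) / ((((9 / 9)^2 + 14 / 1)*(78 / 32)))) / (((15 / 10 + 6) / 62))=3472 / 114075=0.03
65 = 65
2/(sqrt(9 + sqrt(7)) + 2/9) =0.55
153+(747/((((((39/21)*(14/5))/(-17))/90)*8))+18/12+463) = -2793055/104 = -26856.30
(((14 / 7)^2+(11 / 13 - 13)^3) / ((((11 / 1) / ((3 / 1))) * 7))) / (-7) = 11806572 / 1184183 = 9.97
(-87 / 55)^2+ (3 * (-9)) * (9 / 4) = -704799 / 12100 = -58.25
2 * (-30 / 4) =-15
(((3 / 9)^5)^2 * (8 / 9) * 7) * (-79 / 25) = -4424 / 13286025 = -0.00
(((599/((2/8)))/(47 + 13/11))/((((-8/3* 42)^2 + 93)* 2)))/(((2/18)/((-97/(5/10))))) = -11504394/3348805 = -3.44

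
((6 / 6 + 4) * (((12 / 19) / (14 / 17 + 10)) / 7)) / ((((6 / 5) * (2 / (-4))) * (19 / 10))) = -2125 / 58121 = -0.04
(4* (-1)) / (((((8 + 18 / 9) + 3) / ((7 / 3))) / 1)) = -0.72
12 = 12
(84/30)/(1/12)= 168/5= 33.60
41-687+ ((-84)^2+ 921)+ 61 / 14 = 102695 / 14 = 7335.36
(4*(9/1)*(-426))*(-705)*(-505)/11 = -5459999400/11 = -496363581.82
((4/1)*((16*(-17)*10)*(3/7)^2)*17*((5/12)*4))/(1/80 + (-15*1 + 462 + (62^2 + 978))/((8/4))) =-221952000/10327289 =-21.49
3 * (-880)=-2640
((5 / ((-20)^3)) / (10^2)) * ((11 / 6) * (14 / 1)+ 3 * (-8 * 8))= 499 / 480000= 0.00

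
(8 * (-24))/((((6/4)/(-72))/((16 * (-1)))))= -147456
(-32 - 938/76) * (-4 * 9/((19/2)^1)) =60660/361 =168.03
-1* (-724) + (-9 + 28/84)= 2146/3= 715.33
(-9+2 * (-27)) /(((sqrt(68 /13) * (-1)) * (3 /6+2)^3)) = 252 * sqrt(221) /2125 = 1.76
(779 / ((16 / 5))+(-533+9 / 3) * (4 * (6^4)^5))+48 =-124016894286936141257 / 16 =-7751055892933508828.56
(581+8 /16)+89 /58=16908 /29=583.03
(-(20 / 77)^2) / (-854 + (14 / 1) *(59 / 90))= 18000 / 225402793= 0.00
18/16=9/8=1.12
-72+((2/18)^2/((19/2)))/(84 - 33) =-5651206/78489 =-72.00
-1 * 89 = -89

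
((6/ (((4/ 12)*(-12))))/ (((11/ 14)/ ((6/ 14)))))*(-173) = 1557/ 11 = 141.55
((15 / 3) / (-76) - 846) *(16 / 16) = -64301 / 76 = -846.07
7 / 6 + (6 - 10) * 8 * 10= -1913 / 6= -318.83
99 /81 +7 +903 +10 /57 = 155849 /171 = 911.40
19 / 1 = 19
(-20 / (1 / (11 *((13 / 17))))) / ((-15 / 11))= 6292 / 51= 123.37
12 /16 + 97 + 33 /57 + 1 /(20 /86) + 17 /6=120227 /1140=105.46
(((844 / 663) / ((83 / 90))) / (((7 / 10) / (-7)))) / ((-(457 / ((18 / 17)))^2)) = 82036800 / 1107135072823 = 0.00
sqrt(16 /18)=2*sqrt(2) /3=0.94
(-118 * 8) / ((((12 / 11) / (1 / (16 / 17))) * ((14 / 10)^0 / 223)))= -2460359 / 12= -205029.92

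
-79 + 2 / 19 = -1499 / 19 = -78.89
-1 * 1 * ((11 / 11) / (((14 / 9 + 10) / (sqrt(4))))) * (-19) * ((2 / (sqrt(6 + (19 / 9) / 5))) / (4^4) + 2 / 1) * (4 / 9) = 57 * sqrt(5) / 28288 + 38 / 13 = 2.93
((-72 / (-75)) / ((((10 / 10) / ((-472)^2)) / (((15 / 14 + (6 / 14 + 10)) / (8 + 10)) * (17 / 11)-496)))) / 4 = -873424672 / 33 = -26467414.30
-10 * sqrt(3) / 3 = -5.77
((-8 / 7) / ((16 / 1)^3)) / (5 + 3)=-1 / 28672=-0.00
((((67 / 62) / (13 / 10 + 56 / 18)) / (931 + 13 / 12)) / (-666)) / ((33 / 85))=-11390 / 11205018913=-0.00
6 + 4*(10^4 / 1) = 40006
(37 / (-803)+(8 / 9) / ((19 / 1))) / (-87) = -97 / 11946231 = -0.00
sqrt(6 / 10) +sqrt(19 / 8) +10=sqrt(15) / 5 +sqrt(38) / 4 +10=12.32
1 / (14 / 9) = 9 / 14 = 0.64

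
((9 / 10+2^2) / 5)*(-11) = -10.78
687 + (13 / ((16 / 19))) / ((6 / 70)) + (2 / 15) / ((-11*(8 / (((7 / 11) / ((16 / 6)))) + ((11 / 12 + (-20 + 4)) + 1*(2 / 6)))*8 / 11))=328181249 / 378480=867.10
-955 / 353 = -2.71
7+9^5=59056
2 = 2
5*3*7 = 105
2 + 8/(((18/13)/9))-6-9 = 39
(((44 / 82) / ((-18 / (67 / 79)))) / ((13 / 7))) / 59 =-5159 / 22358817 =-0.00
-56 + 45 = -11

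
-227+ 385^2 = 147998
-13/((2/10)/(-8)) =520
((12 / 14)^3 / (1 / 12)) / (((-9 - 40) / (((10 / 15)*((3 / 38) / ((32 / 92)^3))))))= -985527 / 5109328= -0.19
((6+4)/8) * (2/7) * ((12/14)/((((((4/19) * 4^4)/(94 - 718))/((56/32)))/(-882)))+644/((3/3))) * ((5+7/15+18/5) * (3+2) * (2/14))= 12404645/336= 36918.59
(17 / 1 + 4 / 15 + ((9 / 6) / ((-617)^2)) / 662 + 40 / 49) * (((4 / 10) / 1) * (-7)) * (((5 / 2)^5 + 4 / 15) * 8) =-314877442468759643 / 7938507717000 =-39664.56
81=81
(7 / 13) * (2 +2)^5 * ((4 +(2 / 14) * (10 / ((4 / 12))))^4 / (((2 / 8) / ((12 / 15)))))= 185409470464 / 22295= 8316190.65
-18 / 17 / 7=-18 / 119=-0.15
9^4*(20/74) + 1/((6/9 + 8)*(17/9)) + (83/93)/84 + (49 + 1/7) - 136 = 107728773049/63878724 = 1686.46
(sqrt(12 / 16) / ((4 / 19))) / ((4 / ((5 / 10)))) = 19*sqrt(3) / 64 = 0.51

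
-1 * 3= -3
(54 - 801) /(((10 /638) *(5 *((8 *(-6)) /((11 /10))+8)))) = 2621223 /9800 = 267.47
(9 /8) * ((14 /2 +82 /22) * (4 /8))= 531 /88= 6.03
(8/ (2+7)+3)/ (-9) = -35/ 81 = -0.43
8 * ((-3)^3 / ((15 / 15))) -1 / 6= -1297 / 6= -216.17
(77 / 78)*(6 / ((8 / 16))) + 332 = 4470 / 13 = 343.85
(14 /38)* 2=14 /19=0.74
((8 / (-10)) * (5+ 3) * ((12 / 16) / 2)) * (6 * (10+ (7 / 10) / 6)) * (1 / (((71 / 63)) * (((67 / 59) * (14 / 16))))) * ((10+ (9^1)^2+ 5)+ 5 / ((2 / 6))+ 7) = -1825603488 / 118925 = -15350.88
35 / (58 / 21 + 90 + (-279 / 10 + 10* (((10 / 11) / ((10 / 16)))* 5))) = 80850 / 317831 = 0.25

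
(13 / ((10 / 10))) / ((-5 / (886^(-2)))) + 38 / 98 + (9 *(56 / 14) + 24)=11614015183 / 192324020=60.39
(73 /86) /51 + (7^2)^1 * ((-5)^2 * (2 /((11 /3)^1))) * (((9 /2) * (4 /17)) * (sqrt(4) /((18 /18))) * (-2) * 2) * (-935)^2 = -21702015719927 /4386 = -4948019999.98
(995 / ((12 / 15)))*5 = 24875 / 4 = 6218.75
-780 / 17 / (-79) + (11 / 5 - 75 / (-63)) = 560008 / 141015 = 3.97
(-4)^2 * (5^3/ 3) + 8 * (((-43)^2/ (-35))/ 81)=1875208/ 2835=661.45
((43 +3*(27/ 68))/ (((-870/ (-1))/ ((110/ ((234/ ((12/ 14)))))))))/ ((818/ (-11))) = -363605/ 1321125624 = -0.00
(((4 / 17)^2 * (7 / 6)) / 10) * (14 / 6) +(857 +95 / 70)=156283829 / 182070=858.37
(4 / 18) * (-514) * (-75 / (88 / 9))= 19275 / 22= 876.14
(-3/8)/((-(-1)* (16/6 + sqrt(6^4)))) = -9/928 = -0.01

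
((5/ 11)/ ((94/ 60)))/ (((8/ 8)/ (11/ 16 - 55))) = -5925/ 376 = -15.76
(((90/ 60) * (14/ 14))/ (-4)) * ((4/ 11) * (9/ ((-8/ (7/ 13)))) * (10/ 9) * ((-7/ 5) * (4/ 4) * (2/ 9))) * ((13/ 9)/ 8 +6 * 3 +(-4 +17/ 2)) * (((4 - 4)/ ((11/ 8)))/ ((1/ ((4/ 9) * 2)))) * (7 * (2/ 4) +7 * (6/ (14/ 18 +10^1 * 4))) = 0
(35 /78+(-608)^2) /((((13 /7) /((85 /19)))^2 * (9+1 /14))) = 236467.81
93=93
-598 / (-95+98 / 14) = 299 / 44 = 6.80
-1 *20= -20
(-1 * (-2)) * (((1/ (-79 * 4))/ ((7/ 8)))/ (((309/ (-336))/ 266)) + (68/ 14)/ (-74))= 4132558/ 2107483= 1.96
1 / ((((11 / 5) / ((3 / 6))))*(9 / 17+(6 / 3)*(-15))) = -85 / 11022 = -0.01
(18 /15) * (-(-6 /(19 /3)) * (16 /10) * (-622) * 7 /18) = -208992 /475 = -439.98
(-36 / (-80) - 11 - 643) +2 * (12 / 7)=-650.12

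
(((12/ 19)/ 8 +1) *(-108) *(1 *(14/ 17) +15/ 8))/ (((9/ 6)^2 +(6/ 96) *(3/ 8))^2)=-184897536/ 3039107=-60.84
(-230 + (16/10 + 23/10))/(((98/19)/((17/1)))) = -104329/140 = -745.21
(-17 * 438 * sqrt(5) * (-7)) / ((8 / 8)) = 52122 * sqrt(5) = 116548.34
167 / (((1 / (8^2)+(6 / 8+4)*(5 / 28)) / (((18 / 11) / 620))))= 37408 / 73315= 0.51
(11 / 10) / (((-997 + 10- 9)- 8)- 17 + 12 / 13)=-143 / 132610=-0.00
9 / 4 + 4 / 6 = 35 / 12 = 2.92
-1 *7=-7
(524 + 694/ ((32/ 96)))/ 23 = 2606/ 23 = 113.30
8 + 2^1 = 10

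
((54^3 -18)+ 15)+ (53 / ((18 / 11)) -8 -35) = 2834107 / 18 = 157450.39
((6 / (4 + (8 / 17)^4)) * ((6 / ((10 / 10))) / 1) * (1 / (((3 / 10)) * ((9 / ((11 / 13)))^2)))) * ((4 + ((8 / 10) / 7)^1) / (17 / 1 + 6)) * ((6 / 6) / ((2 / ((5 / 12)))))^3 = 252651025 / 596259767376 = 0.00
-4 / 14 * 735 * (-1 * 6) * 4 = 5040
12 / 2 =6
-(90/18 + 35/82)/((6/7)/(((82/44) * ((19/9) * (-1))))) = 59185/2376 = 24.91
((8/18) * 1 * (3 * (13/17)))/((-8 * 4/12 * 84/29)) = -377/2856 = -0.13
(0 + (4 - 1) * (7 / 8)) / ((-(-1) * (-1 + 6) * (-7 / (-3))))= 9 / 40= 0.22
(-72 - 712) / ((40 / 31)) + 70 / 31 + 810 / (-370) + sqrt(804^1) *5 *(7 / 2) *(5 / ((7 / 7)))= -3484191 / 5735 + 175 *sqrt(201)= 1873.52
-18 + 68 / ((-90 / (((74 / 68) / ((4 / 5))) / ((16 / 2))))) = -5221 / 288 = -18.13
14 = 14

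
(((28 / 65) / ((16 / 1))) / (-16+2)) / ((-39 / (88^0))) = 1 / 20280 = 0.00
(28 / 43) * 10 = 280 / 43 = 6.51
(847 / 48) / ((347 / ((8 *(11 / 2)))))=9317 / 4164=2.24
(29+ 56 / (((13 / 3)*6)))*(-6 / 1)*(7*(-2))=34020 / 13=2616.92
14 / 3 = 4.67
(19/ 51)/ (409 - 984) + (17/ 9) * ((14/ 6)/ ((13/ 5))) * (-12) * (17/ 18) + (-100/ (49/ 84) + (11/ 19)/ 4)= -1043141490133/ 5475915900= -190.50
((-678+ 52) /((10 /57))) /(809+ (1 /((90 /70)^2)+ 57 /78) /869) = -32651063874 /7402825195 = -4.41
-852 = -852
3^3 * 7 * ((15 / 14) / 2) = 405 / 4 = 101.25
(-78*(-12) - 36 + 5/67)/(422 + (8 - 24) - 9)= 60305/26599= 2.27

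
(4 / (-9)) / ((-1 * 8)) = 1 / 18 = 0.06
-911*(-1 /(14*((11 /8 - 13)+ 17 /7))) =-3644 /515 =-7.08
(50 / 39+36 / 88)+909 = 781373 / 858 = 910.69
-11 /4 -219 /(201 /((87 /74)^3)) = -4.52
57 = 57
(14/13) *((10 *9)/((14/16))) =1440/13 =110.77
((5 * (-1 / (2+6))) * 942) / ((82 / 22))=-25905 / 164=-157.96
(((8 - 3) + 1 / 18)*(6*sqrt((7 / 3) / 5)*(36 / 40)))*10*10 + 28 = 28 + 182*sqrt(105) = 1892.95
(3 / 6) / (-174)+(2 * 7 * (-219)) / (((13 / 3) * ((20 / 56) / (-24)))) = 1075503679 / 22620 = 47546.58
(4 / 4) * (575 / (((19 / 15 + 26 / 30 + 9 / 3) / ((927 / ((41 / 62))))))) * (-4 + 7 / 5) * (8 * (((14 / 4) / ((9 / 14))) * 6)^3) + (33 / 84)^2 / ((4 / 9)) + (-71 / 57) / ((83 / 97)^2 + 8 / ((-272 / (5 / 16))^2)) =-149696425291726176092543219341 / 1314854467313897664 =-113850185714.88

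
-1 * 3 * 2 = -6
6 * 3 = 18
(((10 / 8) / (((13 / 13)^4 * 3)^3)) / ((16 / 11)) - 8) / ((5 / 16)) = -25.50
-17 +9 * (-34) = -323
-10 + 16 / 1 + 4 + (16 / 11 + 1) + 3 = 170 / 11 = 15.45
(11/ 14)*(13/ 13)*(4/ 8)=11/ 28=0.39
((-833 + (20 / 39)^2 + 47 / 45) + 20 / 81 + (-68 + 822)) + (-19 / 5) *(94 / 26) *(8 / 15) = -84.77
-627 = -627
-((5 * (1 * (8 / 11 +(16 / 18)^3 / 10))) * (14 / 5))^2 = -200403056896 / 1607609025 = -124.66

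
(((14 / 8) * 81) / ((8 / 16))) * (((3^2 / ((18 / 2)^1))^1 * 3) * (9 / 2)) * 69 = 1056321 / 4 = 264080.25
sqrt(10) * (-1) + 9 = 9 -sqrt(10) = 5.84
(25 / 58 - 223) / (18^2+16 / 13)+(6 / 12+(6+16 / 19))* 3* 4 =407316453 / 4659256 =87.42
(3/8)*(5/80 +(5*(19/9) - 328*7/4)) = -81127/384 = -211.27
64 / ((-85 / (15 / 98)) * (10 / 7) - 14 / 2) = -192 / 2401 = -0.08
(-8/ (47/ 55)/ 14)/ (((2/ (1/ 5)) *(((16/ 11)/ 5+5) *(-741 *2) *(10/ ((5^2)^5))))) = 1181640625/ 141885198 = 8.33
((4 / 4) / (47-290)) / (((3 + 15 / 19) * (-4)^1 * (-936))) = -19 / 65505024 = -0.00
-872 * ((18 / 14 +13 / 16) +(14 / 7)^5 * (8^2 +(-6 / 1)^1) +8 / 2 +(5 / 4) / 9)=-204607715 / 126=-1623870.75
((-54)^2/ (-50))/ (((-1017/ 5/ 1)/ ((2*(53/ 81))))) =0.38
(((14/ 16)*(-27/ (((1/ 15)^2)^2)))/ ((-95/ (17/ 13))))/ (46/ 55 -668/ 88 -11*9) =-1789239375/ 11493404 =-155.68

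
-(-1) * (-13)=-13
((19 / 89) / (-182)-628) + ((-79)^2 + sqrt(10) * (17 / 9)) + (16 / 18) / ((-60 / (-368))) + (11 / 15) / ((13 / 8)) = 17 * sqrt(10) / 9 + 2457404297 / 437346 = 5624.88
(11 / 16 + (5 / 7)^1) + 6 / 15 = 1009 / 560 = 1.80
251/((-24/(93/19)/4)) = -7781/38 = -204.76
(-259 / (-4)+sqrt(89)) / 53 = sqrt(89) / 53+259 / 212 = 1.40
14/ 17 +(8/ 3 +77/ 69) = 1801/ 391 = 4.61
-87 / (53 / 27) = -2349 / 53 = -44.32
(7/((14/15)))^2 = 225/4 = 56.25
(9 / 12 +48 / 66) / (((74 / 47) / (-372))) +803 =369527 / 814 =453.96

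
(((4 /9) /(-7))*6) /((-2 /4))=16 /21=0.76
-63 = -63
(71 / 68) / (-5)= -71 / 340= -0.21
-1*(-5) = 5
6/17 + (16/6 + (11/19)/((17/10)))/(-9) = 164/8721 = 0.02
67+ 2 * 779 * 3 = 4741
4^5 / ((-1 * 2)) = -512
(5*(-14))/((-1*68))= 35/34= 1.03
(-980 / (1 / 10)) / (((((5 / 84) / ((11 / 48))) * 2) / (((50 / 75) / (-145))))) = 7546 / 87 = 86.74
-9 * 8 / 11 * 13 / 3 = -312 / 11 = -28.36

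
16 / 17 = 0.94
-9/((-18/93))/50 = 93/100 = 0.93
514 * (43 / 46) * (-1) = -480.48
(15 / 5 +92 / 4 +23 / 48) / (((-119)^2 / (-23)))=-29233 / 679728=-0.04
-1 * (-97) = 97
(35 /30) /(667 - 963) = -7 /1776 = -0.00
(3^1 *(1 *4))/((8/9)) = 27/2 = 13.50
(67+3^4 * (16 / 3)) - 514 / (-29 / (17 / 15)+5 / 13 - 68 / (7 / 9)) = 43870958 / 87121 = 503.56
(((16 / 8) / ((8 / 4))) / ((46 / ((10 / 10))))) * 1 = 1 / 46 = 0.02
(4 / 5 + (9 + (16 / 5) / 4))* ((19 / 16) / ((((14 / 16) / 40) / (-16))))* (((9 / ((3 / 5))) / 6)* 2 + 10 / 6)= -61379.05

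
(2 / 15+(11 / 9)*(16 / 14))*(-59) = -28438 / 315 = -90.28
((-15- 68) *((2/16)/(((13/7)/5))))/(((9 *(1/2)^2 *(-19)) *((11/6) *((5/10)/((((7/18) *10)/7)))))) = 29050/73359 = 0.40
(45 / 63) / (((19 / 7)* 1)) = 5 / 19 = 0.26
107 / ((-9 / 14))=-1498 / 9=-166.44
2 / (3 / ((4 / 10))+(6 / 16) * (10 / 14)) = 112 / 435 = 0.26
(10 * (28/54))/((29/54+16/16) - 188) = -280/10069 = -0.03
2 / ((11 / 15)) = 30 / 11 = 2.73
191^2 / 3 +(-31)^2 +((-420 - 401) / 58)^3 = 10285.08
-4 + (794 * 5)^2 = 15760896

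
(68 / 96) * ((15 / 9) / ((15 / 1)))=17 / 216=0.08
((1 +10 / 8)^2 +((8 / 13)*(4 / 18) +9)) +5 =35941 / 1872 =19.20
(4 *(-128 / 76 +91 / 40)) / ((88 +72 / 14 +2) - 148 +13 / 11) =-34573 / 756010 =-0.05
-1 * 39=-39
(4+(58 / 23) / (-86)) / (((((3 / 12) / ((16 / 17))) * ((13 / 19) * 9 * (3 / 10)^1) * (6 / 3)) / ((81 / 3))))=1404480 / 12857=109.24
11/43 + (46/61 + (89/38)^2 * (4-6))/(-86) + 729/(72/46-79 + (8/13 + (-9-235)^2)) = 26051087902687/67337283481540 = 0.39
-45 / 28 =-1.61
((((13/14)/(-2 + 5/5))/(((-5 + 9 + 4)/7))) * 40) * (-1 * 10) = 325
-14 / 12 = -7 / 6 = -1.17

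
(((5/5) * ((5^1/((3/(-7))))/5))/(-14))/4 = 1/24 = 0.04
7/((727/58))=406/727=0.56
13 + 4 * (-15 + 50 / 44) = -467 / 11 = -42.45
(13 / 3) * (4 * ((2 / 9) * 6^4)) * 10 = 49920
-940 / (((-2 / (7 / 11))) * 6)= 1645 / 33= 49.85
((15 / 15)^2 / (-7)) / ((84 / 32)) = -0.05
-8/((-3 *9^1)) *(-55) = -440/27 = -16.30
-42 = -42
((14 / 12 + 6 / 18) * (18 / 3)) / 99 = 1 / 11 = 0.09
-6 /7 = -0.86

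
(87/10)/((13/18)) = 12.05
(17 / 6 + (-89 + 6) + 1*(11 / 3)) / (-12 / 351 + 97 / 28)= -14742 / 661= -22.30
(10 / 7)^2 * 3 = 300 / 49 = 6.12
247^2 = 61009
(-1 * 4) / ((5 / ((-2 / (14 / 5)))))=4 / 7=0.57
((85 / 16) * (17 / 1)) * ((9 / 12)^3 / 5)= 7803 / 1024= 7.62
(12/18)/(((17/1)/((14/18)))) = 14/459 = 0.03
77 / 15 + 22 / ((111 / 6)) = 3509 / 555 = 6.32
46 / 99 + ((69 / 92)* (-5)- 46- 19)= -27041 / 396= -68.29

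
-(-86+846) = -760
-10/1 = -10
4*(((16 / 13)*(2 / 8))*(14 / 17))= 224 / 221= 1.01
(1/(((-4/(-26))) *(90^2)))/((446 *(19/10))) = 13/13727880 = 0.00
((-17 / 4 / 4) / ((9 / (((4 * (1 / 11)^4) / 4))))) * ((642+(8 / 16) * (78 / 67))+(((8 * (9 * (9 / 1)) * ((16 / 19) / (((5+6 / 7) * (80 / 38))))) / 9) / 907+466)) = -234776624237 / 26264502784080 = -0.01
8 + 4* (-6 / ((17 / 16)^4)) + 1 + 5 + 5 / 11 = -4.38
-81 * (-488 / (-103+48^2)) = 39528 / 2201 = 17.96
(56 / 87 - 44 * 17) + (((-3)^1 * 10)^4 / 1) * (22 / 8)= 193727480 / 87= 2226752.64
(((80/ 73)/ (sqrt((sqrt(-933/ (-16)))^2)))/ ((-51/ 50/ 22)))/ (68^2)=-22000 * sqrt(933)/ 1003858551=-0.00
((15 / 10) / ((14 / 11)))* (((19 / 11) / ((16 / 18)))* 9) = 4617 / 224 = 20.61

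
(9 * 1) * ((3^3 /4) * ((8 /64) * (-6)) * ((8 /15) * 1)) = -243 /10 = -24.30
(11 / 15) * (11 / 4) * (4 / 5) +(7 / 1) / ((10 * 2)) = 589 / 300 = 1.96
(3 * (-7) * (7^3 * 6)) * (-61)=2636298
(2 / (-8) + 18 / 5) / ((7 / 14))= 67 / 10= 6.70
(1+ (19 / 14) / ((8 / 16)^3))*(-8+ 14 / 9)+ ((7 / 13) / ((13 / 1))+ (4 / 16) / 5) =-16251853 / 212940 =-76.32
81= 81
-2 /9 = -0.22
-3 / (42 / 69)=-69 / 14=-4.93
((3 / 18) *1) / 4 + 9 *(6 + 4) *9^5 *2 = 255091681 / 24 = 10628820.04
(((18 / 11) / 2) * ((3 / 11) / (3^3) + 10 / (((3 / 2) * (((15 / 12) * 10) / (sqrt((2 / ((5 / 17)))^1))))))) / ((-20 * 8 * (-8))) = 0.00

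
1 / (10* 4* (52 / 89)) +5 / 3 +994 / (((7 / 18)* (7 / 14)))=31909547 / 6240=5113.71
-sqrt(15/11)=-sqrt(165)/11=-1.17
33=33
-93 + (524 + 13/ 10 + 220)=6523/ 10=652.30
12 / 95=0.13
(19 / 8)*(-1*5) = -95 / 8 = -11.88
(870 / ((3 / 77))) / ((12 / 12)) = 22330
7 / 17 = 0.41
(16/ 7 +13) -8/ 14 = 103/ 7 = 14.71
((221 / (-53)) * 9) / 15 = -663 / 265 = -2.50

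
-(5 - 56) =51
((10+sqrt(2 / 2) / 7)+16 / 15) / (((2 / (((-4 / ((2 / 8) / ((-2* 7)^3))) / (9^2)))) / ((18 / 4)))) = 1845536 / 135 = 13670.64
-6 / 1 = -6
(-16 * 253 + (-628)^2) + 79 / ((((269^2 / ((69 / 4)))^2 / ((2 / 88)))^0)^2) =390415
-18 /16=-9 /8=-1.12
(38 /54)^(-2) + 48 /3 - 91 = -26346 /361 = -72.98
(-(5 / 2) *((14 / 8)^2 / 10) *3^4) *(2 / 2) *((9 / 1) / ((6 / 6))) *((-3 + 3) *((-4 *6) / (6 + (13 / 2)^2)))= 0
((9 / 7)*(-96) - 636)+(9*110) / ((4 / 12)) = 15474 / 7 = 2210.57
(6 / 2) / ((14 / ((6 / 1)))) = 1.29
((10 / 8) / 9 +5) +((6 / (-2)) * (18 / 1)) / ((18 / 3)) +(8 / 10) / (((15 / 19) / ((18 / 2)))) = 4733 / 900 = 5.26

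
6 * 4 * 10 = 240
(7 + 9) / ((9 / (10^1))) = 160 / 9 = 17.78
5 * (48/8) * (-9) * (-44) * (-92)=-1092960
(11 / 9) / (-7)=-0.17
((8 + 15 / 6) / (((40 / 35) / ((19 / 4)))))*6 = 8379 / 32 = 261.84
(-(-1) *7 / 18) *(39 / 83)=91 / 498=0.18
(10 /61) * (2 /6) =10 /183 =0.05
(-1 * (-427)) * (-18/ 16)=-3843/ 8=-480.38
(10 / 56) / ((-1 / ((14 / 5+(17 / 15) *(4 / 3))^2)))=-9409 / 2835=-3.32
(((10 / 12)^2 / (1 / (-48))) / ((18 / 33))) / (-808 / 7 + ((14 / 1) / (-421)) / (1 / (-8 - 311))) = 810425 / 1390077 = 0.58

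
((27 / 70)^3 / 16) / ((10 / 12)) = 59049 / 13720000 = 0.00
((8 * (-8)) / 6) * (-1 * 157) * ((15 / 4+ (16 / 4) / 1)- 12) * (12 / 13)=-85408 / 13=-6569.85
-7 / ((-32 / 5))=35 / 32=1.09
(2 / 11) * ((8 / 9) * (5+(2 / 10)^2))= 224 / 275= 0.81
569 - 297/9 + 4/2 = 538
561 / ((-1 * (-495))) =17 / 15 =1.13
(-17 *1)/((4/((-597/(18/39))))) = 43979/8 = 5497.38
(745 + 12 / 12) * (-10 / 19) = -7460 / 19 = -392.63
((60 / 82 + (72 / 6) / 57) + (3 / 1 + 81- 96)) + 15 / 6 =-13333 / 1558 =-8.56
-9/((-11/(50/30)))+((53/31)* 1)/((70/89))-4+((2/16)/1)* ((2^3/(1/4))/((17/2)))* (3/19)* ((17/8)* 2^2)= 0.17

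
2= 2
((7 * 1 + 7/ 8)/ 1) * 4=63/ 2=31.50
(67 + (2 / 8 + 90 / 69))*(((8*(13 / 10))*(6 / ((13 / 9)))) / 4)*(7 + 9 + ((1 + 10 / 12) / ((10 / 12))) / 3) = 14247513 / 1150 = 12389.14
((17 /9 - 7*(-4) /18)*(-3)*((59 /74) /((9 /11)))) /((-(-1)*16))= -0.63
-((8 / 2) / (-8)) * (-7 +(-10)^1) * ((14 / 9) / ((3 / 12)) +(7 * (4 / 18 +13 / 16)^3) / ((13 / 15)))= -3336916247 / 25878528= -128.95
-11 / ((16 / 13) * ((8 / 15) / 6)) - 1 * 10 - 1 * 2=-7203 / 64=-112.55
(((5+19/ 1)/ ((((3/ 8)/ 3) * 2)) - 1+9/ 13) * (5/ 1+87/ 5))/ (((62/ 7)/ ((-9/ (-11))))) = 4388832/ 22165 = 198.01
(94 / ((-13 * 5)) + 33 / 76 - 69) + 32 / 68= -5840083 / 83980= -69.54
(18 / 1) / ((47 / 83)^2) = 124002 / 2209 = 56.13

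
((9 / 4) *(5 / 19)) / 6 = 15 / 152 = 0.10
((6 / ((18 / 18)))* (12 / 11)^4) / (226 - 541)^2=1536 / 17935225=0.00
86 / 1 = 86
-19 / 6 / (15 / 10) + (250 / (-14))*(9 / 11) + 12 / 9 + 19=2503 / 693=3.61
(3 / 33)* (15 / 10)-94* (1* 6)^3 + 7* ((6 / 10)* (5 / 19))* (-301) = -8626077 / 418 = -20636.55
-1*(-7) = 7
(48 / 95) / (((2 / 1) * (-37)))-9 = -31659 / 3515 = -9.01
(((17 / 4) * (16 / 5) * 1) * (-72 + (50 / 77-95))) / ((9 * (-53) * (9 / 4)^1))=3484048 / 1652805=2.11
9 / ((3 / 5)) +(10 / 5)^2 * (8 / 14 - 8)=-103 / 7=-14.71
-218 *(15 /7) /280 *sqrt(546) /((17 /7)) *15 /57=-1635 *sqrt(546) /9044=-4.22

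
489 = 489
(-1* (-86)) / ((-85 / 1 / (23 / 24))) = -989 / 1020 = -0.97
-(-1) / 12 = 1 / 12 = 0.08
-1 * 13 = -13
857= 857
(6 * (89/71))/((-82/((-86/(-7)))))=-22962/20377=-1.13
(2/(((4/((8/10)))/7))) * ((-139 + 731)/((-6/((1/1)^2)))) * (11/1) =-45584/15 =-3038.93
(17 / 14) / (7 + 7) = 17 / 196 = 0.09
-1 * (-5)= 5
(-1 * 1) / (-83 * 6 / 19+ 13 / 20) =380 / 9713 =0.04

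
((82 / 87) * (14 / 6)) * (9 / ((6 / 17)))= 4879 / 87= 56.08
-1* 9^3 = -729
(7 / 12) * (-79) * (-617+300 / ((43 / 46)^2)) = 279836249 / 22188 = 12612.05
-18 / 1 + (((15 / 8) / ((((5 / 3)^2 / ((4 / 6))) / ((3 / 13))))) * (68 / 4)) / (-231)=-360513 / 20020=-18.01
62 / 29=2.14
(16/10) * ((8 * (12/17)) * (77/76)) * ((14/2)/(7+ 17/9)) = 58212/8075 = 7.21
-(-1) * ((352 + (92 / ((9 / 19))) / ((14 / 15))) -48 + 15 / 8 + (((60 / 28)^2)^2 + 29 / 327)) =3361247321 / 6281016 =535.14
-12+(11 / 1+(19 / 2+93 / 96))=303 / 32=9.47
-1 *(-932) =932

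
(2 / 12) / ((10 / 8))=2 / 15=0.13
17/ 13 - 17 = -204/ 13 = -15.69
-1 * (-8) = 8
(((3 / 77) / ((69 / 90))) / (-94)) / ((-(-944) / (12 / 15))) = -9 / 19643932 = -0.00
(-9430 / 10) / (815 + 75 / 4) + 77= 11001 / 145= 75.87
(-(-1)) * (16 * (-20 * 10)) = -3200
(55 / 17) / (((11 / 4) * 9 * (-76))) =-5 / 2907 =-0.00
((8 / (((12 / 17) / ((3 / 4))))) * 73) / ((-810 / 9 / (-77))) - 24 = 91237 / 180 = 506.87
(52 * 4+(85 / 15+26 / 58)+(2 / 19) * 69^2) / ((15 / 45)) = 1182346 / 551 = 2145.82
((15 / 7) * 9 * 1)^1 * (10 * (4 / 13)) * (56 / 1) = 43200 / 13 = 3323.08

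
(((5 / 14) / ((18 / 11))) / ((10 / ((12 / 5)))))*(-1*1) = -11 / 210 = -0.05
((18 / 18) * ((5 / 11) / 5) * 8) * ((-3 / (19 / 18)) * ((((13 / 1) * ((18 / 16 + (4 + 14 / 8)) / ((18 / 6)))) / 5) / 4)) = -3.08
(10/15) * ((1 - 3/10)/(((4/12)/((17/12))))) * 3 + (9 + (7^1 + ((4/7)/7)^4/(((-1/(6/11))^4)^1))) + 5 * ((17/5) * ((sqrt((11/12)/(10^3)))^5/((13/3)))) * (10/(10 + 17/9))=2057 * sqrt(330)/445120000000 + 37052682818119/1688049028820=21.95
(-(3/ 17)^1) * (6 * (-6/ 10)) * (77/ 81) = 154/ 255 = 0.60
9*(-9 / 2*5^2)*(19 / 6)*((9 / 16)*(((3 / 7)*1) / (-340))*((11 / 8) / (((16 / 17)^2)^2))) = 3742747965 / 939524096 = 3.98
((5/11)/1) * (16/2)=40/11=3.64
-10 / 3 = -3.33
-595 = -595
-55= -55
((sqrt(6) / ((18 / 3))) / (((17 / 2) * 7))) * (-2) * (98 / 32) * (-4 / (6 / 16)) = 28 * sqrt(6) / 153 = 0.45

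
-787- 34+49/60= -49211/60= -820.18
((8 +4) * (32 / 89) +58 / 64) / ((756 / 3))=14869 / 717696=0.02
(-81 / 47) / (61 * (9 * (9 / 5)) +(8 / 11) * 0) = -5 / 2867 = -0.00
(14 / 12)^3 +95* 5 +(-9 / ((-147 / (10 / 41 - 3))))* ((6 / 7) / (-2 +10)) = 476.57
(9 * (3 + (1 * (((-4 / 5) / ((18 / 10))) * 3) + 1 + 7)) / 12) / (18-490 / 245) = 29 / 64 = 0.45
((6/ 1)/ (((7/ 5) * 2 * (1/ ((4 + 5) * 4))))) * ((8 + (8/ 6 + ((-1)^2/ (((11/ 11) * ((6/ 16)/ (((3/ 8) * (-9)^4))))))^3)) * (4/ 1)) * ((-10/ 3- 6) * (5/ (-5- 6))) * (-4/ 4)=-4066985325460800/ 11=-369725938678254.55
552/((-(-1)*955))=552/955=0.58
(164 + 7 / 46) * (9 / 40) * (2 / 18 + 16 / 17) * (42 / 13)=1109997 / 8840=125.57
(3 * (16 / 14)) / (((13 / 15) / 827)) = 297720 / 91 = 3271.65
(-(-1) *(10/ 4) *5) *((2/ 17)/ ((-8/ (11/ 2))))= -1.01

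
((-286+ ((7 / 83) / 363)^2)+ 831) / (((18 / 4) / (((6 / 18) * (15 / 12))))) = 1236818423485 / 24509429307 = 50.46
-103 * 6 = -618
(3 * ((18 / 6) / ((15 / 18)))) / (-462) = -9 / 385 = -0.02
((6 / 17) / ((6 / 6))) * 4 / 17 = 24 / 289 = 0.08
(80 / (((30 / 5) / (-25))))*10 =-10000 / 3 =-3333.33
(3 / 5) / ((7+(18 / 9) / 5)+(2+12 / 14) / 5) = 0.08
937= 937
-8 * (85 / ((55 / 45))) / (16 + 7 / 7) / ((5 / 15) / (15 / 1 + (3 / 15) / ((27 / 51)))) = -16608 / 11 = -1509.82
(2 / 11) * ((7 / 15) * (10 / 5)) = 28 / 165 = 0.17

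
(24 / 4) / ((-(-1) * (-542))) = -3 / 271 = -0.01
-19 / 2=-9.50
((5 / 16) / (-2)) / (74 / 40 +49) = -25 / 8136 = -0.00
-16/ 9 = -1.78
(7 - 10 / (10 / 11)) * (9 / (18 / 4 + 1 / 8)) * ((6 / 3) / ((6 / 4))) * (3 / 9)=-128 / 37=-3.46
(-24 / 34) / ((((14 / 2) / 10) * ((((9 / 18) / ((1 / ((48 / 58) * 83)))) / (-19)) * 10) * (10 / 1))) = 551 / 98770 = 0.01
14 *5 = 70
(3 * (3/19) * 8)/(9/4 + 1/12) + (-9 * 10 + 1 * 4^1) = -11222/133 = -84.38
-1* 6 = -6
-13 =-13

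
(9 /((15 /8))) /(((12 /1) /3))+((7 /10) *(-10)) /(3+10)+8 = 563 /65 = 8.66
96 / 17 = 5.65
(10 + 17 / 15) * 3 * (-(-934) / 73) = 155978 / 365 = 427.34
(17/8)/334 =17/2672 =0.01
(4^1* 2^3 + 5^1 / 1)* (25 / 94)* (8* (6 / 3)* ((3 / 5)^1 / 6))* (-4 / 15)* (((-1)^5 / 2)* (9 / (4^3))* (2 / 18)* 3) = 37 / 376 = 0.10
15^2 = 225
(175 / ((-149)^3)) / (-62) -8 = -1640742529 / 205092838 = -8.00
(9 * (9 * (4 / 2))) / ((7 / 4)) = 648 / 7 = 92.57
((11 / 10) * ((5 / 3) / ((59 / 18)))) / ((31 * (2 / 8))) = 132 / 1829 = 0.07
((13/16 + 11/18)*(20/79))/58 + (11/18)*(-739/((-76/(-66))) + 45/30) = -1226261185/3134088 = -391.27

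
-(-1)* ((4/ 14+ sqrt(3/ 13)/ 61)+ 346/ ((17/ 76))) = sqrt(39)/ 793+ 184106/ 119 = 1547.12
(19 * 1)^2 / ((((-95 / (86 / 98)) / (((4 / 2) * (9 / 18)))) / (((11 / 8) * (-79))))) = 709973 / 1960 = 362.23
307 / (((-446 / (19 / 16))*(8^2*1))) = -5833 / 456704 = -0.01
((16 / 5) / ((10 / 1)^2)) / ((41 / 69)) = 0.05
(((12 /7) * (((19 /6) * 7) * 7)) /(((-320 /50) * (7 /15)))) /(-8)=1425 /128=11.13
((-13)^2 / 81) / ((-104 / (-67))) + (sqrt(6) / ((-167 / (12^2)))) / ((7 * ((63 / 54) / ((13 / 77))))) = 871 / 648 - 11232 * sqrt(6) / 630091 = 1.30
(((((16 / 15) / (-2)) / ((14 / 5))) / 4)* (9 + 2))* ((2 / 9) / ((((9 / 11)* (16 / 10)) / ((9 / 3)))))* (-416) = 62920 / 567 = 110.97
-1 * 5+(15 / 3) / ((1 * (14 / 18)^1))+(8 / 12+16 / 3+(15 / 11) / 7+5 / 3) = 2146 / 231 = 9.29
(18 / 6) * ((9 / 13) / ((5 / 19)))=7.89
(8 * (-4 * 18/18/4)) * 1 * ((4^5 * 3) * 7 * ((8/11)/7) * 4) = -786432/11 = -71493.82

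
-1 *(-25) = 25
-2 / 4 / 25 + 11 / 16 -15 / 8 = -483 / 400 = -1.21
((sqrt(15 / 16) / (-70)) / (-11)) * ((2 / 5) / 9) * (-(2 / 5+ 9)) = -47 * sqrt(15) / 346500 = -0.00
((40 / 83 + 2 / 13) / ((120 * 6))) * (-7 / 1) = -2401 / 388440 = -0.01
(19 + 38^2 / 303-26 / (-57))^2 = 19444908025 / 33143049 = 586.70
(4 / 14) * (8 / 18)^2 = 32 / 567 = 0.06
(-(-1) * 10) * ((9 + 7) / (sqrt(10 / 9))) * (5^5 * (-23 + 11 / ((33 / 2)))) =-3350000 * sqrt(10) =-10593630.16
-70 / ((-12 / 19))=665 / 6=110.83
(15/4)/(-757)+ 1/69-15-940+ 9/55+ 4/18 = -32908829051/34473780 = -954.60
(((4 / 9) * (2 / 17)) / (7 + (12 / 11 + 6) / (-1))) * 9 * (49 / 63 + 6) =-5368 / 153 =-35.08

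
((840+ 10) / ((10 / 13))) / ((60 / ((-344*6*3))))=-114036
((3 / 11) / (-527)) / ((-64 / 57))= 171 / 371008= 0.00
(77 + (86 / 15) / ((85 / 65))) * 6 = 41506 / 85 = 488.31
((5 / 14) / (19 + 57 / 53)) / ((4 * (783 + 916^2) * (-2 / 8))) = -0.00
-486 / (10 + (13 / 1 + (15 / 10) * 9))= -972 / 73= -13.32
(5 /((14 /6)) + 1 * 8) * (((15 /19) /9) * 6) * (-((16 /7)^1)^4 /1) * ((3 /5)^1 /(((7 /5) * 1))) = -62.45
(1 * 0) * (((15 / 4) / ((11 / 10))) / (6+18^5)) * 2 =0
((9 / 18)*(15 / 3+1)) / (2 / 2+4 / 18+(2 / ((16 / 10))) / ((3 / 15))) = 0.40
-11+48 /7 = -29 /7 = -4.14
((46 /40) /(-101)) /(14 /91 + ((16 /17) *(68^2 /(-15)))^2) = -13455 /99472557608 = -0.00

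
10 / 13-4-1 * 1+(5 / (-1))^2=20.77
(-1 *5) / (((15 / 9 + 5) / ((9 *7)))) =-189 / 4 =-47.25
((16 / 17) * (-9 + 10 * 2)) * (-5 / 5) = -176 / 17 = -10.35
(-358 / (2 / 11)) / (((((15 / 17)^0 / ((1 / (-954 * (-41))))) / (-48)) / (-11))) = -173272 / 6519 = -26.58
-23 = -23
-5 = -5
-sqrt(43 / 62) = -sqrt(2666) / 62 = -0.83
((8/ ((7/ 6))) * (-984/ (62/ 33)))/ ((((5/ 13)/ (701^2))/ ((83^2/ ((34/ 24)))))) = -411563734249105152/ 18445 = -22313024356145.58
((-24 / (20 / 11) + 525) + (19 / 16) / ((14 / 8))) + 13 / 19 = 1365013 / 2660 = 513.16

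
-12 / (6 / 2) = -4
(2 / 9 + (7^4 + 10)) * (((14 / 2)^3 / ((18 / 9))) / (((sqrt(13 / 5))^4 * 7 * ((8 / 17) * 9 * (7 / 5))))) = 322802375 / 219024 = 1473.82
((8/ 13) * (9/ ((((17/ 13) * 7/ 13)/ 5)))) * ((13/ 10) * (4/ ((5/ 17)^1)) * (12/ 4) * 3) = 219024/ 35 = 6257.83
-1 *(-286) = 286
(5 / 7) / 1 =5 / 7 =0.71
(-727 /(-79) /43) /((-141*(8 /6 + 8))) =-727 /4470452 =-0.00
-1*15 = -15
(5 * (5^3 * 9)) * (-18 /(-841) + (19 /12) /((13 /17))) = 514595625 /43732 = 11767.03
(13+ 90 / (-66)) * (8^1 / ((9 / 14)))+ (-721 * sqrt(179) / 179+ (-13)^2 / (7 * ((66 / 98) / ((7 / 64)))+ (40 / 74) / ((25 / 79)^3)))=4981011364259 / 33742728756 - 721 * sqrt(179) / 179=93.73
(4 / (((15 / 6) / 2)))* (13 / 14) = 104 / 35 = 2.97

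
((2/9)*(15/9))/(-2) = -5/27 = -0.19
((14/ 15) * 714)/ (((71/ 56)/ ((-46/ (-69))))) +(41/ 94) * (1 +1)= 17583313/ 50055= 351.28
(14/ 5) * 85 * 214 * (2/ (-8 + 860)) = 25466/ 213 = 119.56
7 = 7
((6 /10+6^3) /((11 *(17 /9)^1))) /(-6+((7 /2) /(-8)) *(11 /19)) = -2963088 /1777435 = -1.67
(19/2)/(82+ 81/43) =817/7214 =0.11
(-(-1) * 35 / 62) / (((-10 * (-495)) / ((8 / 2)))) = 7 / 15345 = 0.00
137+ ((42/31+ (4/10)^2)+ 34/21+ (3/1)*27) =3598954/16275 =221.13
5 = 5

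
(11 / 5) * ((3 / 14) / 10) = 0.05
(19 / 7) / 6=19 / 42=0.45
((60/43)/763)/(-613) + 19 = 382126363/20111917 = 19.00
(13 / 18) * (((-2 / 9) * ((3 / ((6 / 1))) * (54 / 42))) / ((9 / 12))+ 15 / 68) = 559 / 25704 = 0.02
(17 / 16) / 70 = 17 / 1120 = 0.02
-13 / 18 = -0.72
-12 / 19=-0.63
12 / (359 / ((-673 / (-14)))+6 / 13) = 26247 / 17344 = 1.51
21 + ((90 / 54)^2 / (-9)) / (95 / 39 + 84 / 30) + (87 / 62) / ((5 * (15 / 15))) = 181355749 / 8545770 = 21.22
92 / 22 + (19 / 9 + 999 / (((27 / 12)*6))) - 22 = 5771 / 99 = 58.29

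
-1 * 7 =-7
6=6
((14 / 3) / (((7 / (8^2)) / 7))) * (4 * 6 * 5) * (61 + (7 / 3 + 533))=21372586.67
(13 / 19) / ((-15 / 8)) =-104 / 285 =-0.36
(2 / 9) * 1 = 2 / 9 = 0.22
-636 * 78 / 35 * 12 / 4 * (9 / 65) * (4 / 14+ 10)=-7418304 / 1225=-6055.76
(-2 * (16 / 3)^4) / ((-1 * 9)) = 131072 / 729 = 179.80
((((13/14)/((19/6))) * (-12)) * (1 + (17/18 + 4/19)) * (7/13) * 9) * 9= -119394/361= -330.73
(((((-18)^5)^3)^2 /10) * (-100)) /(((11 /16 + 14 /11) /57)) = -304418763457657540299548364437189465997312 /23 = -13235598411202501752154280000000000000000.00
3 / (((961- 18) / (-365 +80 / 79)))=-86265 / 74497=-1.16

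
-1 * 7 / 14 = -1 / 2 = -0.50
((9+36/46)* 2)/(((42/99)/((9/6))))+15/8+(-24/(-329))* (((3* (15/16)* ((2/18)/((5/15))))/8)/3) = 1228965/17296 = 71.05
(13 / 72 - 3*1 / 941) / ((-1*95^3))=-12017 / 58088871000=-0.00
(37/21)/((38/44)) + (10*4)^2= 639214/399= 1602.04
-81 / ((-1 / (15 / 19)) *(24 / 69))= 27945 / 152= 183.85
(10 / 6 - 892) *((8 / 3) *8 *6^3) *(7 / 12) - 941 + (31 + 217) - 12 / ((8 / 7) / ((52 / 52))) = -4787839 / 2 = -2393919.50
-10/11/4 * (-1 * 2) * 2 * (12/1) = 120/11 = 10.91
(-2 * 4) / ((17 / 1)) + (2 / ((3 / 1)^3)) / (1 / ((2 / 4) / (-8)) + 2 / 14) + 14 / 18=15413 / 50949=0.30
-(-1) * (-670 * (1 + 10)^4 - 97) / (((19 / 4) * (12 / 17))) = -8776981 / 3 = -2925660.33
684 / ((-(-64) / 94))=8037 / 8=1004.62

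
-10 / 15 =-0.67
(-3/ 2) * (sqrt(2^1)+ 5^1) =-15/ 2 - 3 * sqrt(2)/ 2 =-9.62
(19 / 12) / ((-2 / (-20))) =95 / 6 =15.83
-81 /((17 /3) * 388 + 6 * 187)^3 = -2187 /988643265128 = -0.00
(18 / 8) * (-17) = -153 / 4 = -38.25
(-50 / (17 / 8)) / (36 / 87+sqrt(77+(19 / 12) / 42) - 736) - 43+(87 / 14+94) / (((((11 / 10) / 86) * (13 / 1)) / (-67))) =-40423.02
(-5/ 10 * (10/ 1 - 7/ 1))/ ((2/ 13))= -39/ 4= -9.75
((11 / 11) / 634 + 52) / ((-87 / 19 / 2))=-626411 / 27579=-22.71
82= 82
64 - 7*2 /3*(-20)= 472 /3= 157.33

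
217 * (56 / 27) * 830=10086160 / 27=373561.48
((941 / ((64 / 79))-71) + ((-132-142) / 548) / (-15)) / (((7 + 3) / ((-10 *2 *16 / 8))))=-1046957 / 240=-4362.32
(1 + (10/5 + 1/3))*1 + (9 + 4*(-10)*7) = -803/3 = -267.67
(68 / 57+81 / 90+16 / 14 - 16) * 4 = -51.06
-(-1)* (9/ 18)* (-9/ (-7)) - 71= -985/ 14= -70.36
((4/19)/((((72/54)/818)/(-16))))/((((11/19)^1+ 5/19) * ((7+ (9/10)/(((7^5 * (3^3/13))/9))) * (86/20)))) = -4124437800/50590747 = -81.53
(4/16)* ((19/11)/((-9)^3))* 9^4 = -3.89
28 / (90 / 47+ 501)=1316 / 23637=0.06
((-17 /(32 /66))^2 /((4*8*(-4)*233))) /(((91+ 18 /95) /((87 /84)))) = -867056355 /1851962556416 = -0.00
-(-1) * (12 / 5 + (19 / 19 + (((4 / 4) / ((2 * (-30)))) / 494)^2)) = 2987000641 / 878529600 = 3.40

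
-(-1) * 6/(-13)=-6/13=-0.46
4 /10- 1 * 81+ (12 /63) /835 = -1413317 /17535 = -80.60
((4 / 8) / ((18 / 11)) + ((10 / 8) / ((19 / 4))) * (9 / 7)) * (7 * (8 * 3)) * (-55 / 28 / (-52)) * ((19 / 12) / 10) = 33913 / 52416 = 0.65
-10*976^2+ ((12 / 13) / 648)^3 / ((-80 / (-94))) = -131816860279603153 / 13837936320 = -9525760.00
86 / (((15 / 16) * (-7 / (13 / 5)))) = -17888 / 525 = -34.07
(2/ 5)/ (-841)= -2/ 4205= -0.00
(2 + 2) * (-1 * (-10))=40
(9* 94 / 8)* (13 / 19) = 5499 / 76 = 72.36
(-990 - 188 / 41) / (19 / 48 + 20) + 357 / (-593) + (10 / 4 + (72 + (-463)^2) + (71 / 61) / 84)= 26148289778019995 / 121963635948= 214394.15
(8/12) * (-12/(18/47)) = -188/9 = -20.89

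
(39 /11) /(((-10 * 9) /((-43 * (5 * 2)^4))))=559000 /33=16939.39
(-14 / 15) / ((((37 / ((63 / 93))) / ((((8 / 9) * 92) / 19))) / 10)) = -144256 / 196137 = -0.74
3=3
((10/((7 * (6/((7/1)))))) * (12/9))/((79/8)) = 160/711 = 0.23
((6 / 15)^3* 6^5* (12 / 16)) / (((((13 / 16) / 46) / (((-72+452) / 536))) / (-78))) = -1957312512 / 1675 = -1168544.78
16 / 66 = 8 / 33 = 0.24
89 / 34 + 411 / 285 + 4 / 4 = 16343 / 3230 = 5.06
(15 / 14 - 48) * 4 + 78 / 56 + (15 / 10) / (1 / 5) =-5007 / 28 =-178.82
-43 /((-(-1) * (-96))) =43 /96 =0.45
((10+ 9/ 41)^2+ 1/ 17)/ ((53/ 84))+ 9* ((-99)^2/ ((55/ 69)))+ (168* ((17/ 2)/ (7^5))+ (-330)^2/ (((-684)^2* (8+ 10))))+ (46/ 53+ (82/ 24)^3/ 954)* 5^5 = 23207435197962470673049/ 204163505497768320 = 113670.83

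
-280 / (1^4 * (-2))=140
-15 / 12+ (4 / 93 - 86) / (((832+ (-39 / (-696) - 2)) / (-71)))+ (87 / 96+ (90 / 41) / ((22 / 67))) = 3539405108567 / 258466858848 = 13.69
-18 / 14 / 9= -0.14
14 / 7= 2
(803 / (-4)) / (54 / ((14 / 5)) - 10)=-5621 / 260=-21.62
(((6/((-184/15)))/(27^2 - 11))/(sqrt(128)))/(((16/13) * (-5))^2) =-1521 * sqrt(2)/1352826880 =-0.00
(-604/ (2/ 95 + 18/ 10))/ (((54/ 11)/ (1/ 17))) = -315590/ 79407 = -3.97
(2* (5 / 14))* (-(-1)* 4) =20 / 7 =2.86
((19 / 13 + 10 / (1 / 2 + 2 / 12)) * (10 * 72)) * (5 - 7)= -308160 / 13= -23704.62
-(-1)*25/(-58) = -25/58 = -0.43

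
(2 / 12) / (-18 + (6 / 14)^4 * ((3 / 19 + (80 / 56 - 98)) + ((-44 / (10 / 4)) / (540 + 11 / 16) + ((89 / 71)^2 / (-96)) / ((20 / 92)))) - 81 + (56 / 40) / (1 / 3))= -0.00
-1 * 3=-3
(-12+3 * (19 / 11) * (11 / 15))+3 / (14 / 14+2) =-36 / 5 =-7.20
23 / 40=0.58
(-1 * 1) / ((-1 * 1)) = 1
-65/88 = -0.74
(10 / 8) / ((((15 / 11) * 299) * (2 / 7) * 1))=77 / 7176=0.01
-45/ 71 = -0.63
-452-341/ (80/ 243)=-119023/ 80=-1487.79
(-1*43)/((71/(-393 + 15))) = 16254/71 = 228.93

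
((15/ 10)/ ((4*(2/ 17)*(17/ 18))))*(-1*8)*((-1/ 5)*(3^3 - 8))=513/ 5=102.60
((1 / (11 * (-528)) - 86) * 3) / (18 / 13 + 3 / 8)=-6493357 / 44286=-146.62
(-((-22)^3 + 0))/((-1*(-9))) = 10648/9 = 1183.11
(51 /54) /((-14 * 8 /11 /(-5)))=935 /2016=0.46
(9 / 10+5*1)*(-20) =-118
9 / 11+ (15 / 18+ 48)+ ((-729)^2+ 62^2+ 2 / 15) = 176660479 / 330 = 535334.78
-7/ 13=-0.54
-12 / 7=-1.71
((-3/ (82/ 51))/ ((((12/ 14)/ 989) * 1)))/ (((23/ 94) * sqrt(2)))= -721497 * sqrt(2)/ 164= -6221.65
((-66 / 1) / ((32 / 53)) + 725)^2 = 97042201 / 256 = 379071.10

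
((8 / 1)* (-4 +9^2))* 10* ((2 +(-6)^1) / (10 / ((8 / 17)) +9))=-8960 / 11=-814.55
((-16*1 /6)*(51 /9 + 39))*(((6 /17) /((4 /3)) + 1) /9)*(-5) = 115240 /1377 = 83.69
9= 9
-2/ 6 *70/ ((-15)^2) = -14/ 135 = -0.10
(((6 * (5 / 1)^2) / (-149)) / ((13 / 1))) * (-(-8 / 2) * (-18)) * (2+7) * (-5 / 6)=-81000 / 1937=-41.82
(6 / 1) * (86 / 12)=43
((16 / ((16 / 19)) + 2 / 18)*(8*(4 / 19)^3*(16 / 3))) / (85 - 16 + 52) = 1409024 / 22408353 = 0.06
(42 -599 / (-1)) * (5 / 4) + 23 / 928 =743583 / 928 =801.27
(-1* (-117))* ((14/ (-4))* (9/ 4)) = -7371/ 8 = -921.38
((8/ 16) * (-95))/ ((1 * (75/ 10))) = -19/ 3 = -6.33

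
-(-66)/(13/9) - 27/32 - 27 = 17.85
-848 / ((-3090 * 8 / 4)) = 212 / 1545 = 0.14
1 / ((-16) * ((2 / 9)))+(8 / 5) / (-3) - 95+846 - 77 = 323129 / 480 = 673.19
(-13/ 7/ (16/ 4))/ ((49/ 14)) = -0.13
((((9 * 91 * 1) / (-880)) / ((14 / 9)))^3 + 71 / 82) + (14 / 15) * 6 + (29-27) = 1844440838643 / 223522816000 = 8.25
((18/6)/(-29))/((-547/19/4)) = 228/15863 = 0.01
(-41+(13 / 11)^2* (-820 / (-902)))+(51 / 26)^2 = -32285625 / 899756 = -35.88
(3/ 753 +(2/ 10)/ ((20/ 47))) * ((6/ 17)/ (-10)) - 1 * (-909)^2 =-1762870549191/ 2133500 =-826281.02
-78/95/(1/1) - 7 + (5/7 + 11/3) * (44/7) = 275339/13965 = 19.72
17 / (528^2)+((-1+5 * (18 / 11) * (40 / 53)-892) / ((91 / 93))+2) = -1215920414393 / 1344575232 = -904.32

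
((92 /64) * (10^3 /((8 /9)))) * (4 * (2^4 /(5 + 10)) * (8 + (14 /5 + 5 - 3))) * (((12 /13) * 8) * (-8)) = -67829760 /13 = -5217673.85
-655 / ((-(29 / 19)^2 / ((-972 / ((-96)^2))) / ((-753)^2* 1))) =-3619947053565 / 215296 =-16813814.72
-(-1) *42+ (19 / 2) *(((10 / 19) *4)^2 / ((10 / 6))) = 1278 / 19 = 67.26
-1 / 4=-0.25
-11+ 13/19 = -196/19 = -10.32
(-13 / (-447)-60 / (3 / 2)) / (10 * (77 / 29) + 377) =-518143 / 5231241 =-0.10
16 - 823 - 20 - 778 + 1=-1604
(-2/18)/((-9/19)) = 0.23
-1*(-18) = 18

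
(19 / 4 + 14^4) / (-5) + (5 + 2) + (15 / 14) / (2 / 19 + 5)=-104252847 / 13580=-7676.94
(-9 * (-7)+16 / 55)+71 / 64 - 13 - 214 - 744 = -3191231 / 3520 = -906.60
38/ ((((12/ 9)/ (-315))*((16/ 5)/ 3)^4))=-908971875/ 131072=-6934.91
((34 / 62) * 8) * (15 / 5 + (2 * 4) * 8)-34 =8058 / 31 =259.94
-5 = -5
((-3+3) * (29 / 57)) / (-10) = 0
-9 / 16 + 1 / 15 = -119 / 240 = -0.50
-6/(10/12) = -36/5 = -7.20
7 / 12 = 0.58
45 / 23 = 1.96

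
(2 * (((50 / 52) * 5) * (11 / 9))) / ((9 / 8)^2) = 88000 / 9477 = 9.29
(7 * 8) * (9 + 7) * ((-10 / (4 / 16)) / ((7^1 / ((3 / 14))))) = -7680 / 7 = -1097.14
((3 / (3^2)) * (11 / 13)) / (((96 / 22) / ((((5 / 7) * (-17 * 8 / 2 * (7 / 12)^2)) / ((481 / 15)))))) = -359975 / 10805184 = -0.03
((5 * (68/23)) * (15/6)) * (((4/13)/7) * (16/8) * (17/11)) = 115600/23023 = 5.02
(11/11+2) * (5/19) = 15/19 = 0.79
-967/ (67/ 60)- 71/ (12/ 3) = -236837/ 268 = -883.72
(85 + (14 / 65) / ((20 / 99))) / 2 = 55943 / 1300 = 43.03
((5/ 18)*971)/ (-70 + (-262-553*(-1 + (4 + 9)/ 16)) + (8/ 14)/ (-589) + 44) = -160137320/ 109429119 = -1.46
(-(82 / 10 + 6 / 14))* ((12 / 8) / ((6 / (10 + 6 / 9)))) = -2416 / 105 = -23.01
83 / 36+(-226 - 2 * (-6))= -7621 / 36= -211.69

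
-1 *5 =-5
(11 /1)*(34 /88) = 17 /4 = 4.25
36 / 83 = 0.43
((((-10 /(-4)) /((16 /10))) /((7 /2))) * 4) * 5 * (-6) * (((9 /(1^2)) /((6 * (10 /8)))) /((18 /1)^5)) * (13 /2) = -325 /1469664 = -0.00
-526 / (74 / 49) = -12887 / 37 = -348.30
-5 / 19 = -0.26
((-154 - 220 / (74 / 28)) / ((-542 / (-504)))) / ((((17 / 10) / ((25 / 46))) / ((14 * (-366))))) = 1416821868000 / 3920557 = 361382.80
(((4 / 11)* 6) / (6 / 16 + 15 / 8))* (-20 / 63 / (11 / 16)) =-10240 / 22869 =-0.45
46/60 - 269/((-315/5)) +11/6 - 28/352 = 188227/27720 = 6.79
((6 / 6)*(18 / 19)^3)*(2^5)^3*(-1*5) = -955514880 / 6859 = -139308.19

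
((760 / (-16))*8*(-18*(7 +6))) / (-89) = -88920 / 89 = -999.10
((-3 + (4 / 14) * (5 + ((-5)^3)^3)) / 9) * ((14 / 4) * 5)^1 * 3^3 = -58593915 / 2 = -29296957.50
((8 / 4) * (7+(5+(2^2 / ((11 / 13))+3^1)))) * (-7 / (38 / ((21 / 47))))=-31899 / 9823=-3.25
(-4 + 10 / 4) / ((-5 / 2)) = 0.60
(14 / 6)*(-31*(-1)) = 217 / 3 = 72.33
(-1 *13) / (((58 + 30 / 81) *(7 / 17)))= -5967 / 11032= -0.54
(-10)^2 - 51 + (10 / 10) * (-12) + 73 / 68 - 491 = -30799 / 68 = -452.93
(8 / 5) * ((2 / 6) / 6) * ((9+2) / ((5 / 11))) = 484 / 225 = 2.15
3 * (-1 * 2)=-6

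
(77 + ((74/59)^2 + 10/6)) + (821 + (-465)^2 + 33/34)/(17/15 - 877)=-781674090817/4664804556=-167.57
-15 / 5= -3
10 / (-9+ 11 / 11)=-5 / 4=-1.25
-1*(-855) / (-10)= -171 / 2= -85.50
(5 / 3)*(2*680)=6800 / 3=2266.67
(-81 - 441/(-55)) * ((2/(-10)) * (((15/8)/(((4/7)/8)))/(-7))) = -6021/110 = -54.74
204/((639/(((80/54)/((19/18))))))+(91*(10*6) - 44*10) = 60953260/12141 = 5020.45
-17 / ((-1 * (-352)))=-17 / 352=-0.05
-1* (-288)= 288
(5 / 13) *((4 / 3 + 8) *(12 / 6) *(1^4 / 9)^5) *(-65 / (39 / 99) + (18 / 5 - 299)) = -128912 / 2302911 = -0.06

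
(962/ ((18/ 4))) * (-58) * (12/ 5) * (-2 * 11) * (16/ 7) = 157121536/ 105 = 1496395.58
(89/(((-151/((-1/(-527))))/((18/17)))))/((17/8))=-12816/22997753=-0.00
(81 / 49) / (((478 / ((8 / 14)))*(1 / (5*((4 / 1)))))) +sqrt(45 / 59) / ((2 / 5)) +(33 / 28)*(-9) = -3465207 / 327908 +15*sqrt(295) / 118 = -8.38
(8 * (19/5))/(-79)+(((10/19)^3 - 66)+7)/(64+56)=-56912431/65023320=-0.88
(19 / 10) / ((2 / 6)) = 57 / 10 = 5.70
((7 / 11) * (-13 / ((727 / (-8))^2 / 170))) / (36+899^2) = -990080 / 4698943627103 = -0.00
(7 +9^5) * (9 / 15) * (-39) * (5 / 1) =-6909552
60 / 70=6 / 7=0.86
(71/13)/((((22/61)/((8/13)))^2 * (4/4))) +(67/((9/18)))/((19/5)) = 258424854/5050903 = 51.16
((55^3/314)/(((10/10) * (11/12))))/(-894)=-15125/23393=-0.65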